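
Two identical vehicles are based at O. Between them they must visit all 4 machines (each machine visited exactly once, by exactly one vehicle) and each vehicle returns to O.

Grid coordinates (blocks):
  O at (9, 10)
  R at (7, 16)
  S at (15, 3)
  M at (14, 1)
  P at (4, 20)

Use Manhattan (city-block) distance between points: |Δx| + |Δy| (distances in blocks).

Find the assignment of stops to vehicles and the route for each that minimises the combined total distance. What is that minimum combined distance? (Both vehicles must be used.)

There are 2^3 − 1 = 7 ways to divide the 4 stops into two non-empty groups. For each, the best each vehicle can do is its own shortest tour through its group:
  {R} + {S, M, P}: 16 + 60 = 76
  {S} + {R, M, P}: 26 + 58 = 84
  {R, S} + {M, P}: 42 + 58 = 100
  {M} + {R, S, P}: 28 + 56 = 84
  {R, M} + {S, P}: 44 + 56 = 100
  {S, M} + {R, P}: 30 + 30 = 60
  … (7 splits in total)
Best: vehicle 1 O → S → M → O = 30; vehicle 2 O → R → P → O = 30; combined 60.

Minimum combined distance: 60 blocks.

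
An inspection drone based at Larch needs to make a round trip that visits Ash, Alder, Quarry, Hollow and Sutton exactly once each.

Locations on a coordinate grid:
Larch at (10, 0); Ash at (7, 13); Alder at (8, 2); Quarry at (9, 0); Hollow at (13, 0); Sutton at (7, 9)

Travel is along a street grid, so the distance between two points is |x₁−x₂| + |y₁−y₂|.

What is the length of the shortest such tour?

With 5 stops there are 5!/2 = 60 distinct round trips (a route and its reverse cost the same).
Larch - Ash - Alder - Quarry - Hollow - Sutton - Larch: 16+12+3+4+15+12 = 62
Larch - Ash - Alder - Quarry - Sutton - Hollow - Larch: 16+12+3+11+15+3 = 60
Larch - Ash - Alder - Hollow - Quarry - Sutton - Larch: 16+12+7+4+11+12 = 62
Larch - Ash - Alder - Hollow - Sutton - Quarry - Larch: 16+12+7+15+11+1 = 62
Larch - Ash - Alder - Sutton - Quarry - Hollow - Larch: 16+12+8+11+4+3 = 54
Larch - Ash - Alder - Sutton - Hollow - Quarry - Larch: 16+12+8+15+4+1 = 56
Larch - Ash - Quarry - Alder - Hollow - Sutton - Larch: 16+15+3+7+15+12 = 68
Larch - Ash - Quarry - Alder - Sutton - Hollow - Larch: 16+15+3+8+15+3 = 60
Larch - Ash - Quarry - Hollow - Alder - Sutton - Larch: 16+15+4+7+8+12 = 62
Larch - Ash - Quarry - Hollow - Sutton - Alder - Larch: 16+15+4+15+8+4 = 62
Larch - Ash - Quarry - Sutton - Alder - Hollow - Larch: 16+15+11+8+7+3 = 60
Larch - Ash - Quarry - Sutton - Hollow - Alder - Larch: 16+15+11+15+7+4 = 68
Larch - Ash - Hollow - Alder - Quarry - Sutton - Larch: 16+19+7+3+11+12 = 68
Larch - Ash - Hollow - Alder - Sutton - Quarry - Larch: 16+19+7+8+11+1 = 62
… (46 more)
Larch - Ash - Sutton - Alder - Quarry - Hollow - Larch: 16+4+8+3+4+3 = 38  ← best
The minimum is 38.
One optimal route: Larch → Ash → Sutton → Alder → Quarry → Hollow → Larch (or its reverse).

38 — the shortest possible round trip.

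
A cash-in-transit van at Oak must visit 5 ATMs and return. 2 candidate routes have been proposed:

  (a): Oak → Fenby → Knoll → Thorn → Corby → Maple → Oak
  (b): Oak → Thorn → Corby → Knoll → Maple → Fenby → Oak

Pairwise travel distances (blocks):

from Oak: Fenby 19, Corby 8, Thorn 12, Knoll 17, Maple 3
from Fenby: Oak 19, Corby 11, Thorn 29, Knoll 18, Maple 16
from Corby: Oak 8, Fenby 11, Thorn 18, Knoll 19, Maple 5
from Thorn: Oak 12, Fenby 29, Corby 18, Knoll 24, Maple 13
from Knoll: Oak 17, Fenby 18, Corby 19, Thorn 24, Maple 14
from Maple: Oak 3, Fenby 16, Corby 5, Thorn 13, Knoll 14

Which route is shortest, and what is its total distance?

(a): 19 + 18 + 24 + 18 + 5 + 3 = 87
(b): 12 + 18 + 19 + 14 + 16 + 19 = 98

87 blocks — (a) is the shortest.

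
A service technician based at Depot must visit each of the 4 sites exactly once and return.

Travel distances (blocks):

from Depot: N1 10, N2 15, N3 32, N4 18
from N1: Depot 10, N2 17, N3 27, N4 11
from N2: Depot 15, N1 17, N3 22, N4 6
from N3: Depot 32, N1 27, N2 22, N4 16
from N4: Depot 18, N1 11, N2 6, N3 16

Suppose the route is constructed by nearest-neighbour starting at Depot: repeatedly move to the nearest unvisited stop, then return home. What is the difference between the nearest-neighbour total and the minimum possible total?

From Depot: N1=10, N2=15, N4=18, N3=32 → choose N1 (10).
From N1: N4=11, N2=17, N3=27 → choose N4 (11).
From N4: N2=6, N3=16 → choose N2 (6).
From N2: N3=22 → choose N3 (22).
NN route Depot → N1 → N4 → N2 → N3 → Depot costs 81.
Optimal: Depot → N1 → N3 → N4 → N2 → Depot costs 74 (by enumerating all 12 distinct tours).
Excess = 81 − 74 = 7.

The nearest-neighbour route is 7 blocks longer than optimal.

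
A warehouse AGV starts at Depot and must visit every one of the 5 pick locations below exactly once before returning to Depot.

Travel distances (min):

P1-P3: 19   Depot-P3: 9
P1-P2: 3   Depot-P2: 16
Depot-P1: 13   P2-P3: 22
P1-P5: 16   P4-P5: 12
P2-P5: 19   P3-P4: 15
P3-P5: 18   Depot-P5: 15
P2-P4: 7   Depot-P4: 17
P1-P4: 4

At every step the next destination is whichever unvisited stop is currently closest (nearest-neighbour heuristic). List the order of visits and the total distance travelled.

Depot → [P3:9 / P1:13 / P5:15 / P2:16 / P4:17] → P3 (9)
P3 → [P4:15 / P5:18 / P1:19 / P2:22] → P4 (15)
P4 → [P1:4 / P2:7 / P5:12] → P1 (4)
P1 → [P2:3 / P5:16] → P2 (3)
P2 → [P5:19] → P5 (19)
Return P5→Depot: 15.
Total = 9 + 15 + 4 + 3 + 19 + 15 = 65.

Total distance 65 min via the nearest-neighbour route Depot → P3 → P4 → P1 → P2 → P5 → Depot.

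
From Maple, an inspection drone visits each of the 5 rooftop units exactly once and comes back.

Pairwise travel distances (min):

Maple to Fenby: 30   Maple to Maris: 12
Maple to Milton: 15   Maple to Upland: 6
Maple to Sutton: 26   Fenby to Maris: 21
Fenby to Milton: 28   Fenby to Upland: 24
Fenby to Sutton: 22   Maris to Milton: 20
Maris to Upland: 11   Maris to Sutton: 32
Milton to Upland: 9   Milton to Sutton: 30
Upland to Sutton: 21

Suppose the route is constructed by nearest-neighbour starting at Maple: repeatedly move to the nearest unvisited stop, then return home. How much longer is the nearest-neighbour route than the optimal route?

4 min longer than the optimal tour.

Maple: Upland=6, Maris=12, Milton=15, Sutton=26, Fenby=30 ⇒ Upland
Upland: Milton=9, Maris=11, Sutton=21, Fenby=24 ⇒ Milton
Milton: Maris=20, Fenby=28, Sutton=30 ⇒ Maris
Maris: Fenby=21, Sutton=32 ⇒ Fenby
Fenby: Sutton=22 ⇒ Sutton
NN route Maple → Upland → Milton → Maris → Fenby → Sutton → Maple costs 104.
Optimal: Maple → Maris → Fenby → Sutton → Milton → Upland → Maple costs 100 (by enumerating all 60 distinct tours).
Excess = 104 − 100 = 4.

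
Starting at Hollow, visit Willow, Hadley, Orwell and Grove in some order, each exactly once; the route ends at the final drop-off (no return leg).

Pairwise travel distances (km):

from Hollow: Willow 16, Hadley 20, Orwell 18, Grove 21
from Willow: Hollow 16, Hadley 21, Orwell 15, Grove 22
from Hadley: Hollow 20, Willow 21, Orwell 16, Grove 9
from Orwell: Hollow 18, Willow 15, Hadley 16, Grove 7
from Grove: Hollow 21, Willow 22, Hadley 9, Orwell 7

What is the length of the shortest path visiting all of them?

47 km — the minimum one-way total.

There are 4! = 24 possible orderings.
Hollow - Willow - Hadley - Orwell - Grove: 16+21+16+7 = 60
Hollow - Willow - Hadley - Grove - Orwell: 16+21+9+7 = 53
Hollow - Willow - Orwell - Hadley - Grove: 16+15+16+9 = 56
Hollow - Willow - Orwell - Grove - Hadley: 16+15+7+9 = 47
Hollow - Willow - Grove - Hadley - Orwell: 16+22+9+16 = 63
Hollow - Willow - Grove - Orwell - Hadley: 16+22+7+16 = 61
Hollow - Hadley - Willow - Orwell - Grove: 20+21+15+7 = 63
Hollow - Hadley - Willow - Grove - Orwell: 20+21+22+7 = 70
Hollow - Hadley - Orwell - Willow - Grove: 20+16+15+22 = 73
Hollow - Hadley - Orwell - Grove - Willow: 20+16+7+22 = 65
Hollow - Hadley - Grove - Willow - Orwell: 20+9+22+15 = 66
Hollow - Hadley - Grove - Orwell - Willow: 20+9+7+15 = 51
Hollow - Orwell - Willow - Hadley - Grove: 18+15+21+9 = 63
Hollow - Orwell - Willow - Grove - Hadley: 18+15+22+9 = 64
… (10 more)
The minimum is 47.
One shortest path: Hollow → Willow → Orwell → Grove → Hadley.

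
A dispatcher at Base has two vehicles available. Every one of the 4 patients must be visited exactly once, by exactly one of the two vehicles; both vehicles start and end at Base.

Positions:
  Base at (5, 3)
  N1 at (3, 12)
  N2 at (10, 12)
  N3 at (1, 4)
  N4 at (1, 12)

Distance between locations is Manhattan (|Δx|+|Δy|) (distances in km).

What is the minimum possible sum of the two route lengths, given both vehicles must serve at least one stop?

46 km — the smallest possible combined total.

There are 2^3 − 1 = 7 ways to divide the 4 stops into two non-empty groups. For each, the best each vehicle can do is its own shortest tour through its group:
  {N1} + {N2, N3, N4}: 22 + 36 = 58
  {N2} + {N1, N3, N4}: 28 + 26 = 54
  {N1, N2} + {N3, N4}: 32 + 26 = 58
  {N3} + {N1, N2, N4}: 10 + 36 = 46
  {N1, N3} + {N2, N4}: 26 + 36 = 62
  {N2, N3} + {N1, N4}: 36 + 26 = 62
  … (7 splits in total)
Best: vehicle 1 Base → N3 → Base = 10; vehicle 2 Base → N1 → N4 → N2 → Base = 36; combined 46.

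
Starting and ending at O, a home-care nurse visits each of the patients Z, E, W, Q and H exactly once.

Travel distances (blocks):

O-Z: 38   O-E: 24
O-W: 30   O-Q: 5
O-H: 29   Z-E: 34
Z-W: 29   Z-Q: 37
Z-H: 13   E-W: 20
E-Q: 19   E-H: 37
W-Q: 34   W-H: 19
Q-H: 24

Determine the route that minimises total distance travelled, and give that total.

Shortest round trip = 114 blocks.

With 5 stops there are 5!/2 = 60 distinct round trips (a route and its reverse cost the same).
O → Z → E → W → Q → H → O: 38+34+20+34+24+29 = 179
O → Z → E → W → H → Q → O: 38+34+20+19+24+5 = 140
O → Z → E → Q → W → H → O: 38+34+19+34+19+29 = 173
O → Z → E → Q → H → W → O: 38+34+19+24+19+30 = 164
O → Z → E → H → W → Q → O: 38+34+37+19+34+5 = 167
O → Z → E → H → Q → W → O: 38+34+37+24+34+30 = 197
O → Z → W → E → Q → H → O: 38+29+20+19+24+29 = 159
O → Z → W → E → H → Q → O: 38+29+20+37+24+5 = 153
O → Z → W → Q → E → H → O: 38+29+34+19+37+29 = 186
O → Z → W → Q → H → E → O: 38+29+34+24+37+24 = 186
O → Z → W → H → E → Q → O: 38+29+19+37+19+5 = 147
O → Z → W → H → Q → E → O: 38+29+19+24+19+24 = 153
O → Z → Q → E → W → H → O: 38+37+19+20+19+29 = 162
O → Z → Q → E → H → W → O: 38+37+19+37+19+30 = 180
… (46 more)
O → Z → H → W → E → Q → O: 38+13+19+20+19+5 = 114  ← best
The minimum is 114.
One optimal route: O → Z → H → W → E → Q → O (or its reverse).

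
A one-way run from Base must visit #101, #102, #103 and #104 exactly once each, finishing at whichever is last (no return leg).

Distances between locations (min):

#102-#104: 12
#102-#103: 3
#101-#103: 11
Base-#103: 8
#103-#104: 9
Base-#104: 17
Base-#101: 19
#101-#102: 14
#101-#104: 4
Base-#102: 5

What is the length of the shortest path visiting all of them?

There are 4! = 24 possible orderings.
Base→#101→#102→#103→#104: 19+14+3+9 = 45
Base→#101→#102→#104→#103: 19+14+12+9 = 54
Base→#101→#103→#102→#104: 19+11+3+12 = 45
Base→#101→#103→#104→#102: 19+11+9+12 = 51
Base→#101→#104→#102→#103: 19+4+12+3 = 38
Base→#101→#104→#103→#102: 19+4+9+3 = 35
Base→#102→#101→#103→#104: 5+14+11+9 = 39
Base→#102→#101→#104→#103: 5+14+4+9 = 32
Base→#102→#103→#101→#104: 5+3+11+4 = 23
Base→#102→#103→#104→#101: 5+3+9+4 = 21
Base→#102→#104→#101→#103: 5+12+4+11 = 32
Base→#102→#104→#103→#101: 5+12+9+11 = 37
Base→#103→#101→#102→#104: 8+11+14+12 = 45
Base→#103→#101→#104→#102: 8+11+4+12 = 35
… (10 more)
The minimum is 21.
One shortest path: Base → #102 → #103 → #104 → #101.

Minimum one-way distance = 21 min.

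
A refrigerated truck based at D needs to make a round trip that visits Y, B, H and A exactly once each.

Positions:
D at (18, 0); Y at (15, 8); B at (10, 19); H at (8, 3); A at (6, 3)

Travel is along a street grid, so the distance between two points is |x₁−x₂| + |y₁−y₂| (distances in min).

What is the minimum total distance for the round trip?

Minimum total distance: 62 min.

D - Y - B - H - A - D: 11+16+18+2+15 = 62
D - Y - B - A - H - D: 11+16+20+2+13 = 62
D - Y - H - B - A - D: 11+12+18+20+15 = 76
D - Y - H - A - B - D: 11+12+2+20+27 = 72
D - Y - A - B - H - D: 11+14+20+18+13 = 76
D - Y - A - H - B - D: 11+14+2+18+27 = 72
D - B - Y - H - A - D: 27+16+12+2+15 = 72
D - B - Y - A - H - D: 27+16+14+2+13 = 72
D - B - H - Y - A - D: 27+18+12+14+15 = 86
D - B - A - Y - H - D: 27+20+14+12+13 = 86
D - H - Y - B - A - D: 13+12+16+20+15 = 76
D - H - B - Y - A - D: 13+18+16+14+15 = 76
The minimum is 62.
One optimal route: D → Y → B → H → A → D (or its reverse).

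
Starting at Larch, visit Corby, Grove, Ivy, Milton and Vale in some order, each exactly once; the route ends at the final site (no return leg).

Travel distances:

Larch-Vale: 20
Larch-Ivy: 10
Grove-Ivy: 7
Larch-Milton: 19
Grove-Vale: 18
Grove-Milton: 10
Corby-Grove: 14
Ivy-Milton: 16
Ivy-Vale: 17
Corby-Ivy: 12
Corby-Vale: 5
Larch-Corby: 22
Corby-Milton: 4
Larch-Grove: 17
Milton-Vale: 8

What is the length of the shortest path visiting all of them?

36 — the minimum one-way total.

There are 5! = 120 possible orderings.
Larch → Corby → Grove → Ivy → Milton → Vale: 22+14+7+16+8 = 67
Larch → Corby → Grove → Ivy → Vale → Milton: 22+14+7+17+8 = 68
Larch → Corby → Grove → Milton → Ivy → Vale: 22+14+10+16+17 = 79
Larch → Corby → Grove → Milton → Vale → Ivy: 22+14+10+8+17 = 71
Larch → Corby → Grove → Vale → Ivy → Milton: 22+14+18+17+16 = 87
Larch → Corby → Grove → Vale → Milton → Ivy: 22+14+18+8+16 = 78
Larch → Corby → Ivy → Grove → Milton → Vale: 22+12+7+10+8 = 59
Larch → Corby → Ivy → Grove → Vale → Milton: 22+12+7+18+8 = 67
Larch → Corby → Ivy → Milton → Grove → Vale: 22+12+16+10+18 = 78
Larch → Corby → Ivy → Milton → Vale → Grove: 22+12+16+8+18 = 76
Larch → Corby → Ivy → Vale → Grove → Milton: 22+12+17+18+10 = 79
Larch → Corby → Ivy → Vale → Milton → Grove: 22+12+17+8+10 = 69
Larch → Corby → Milton → Grove → Ivy → Vale: 22+4+10+7+17 = 60
Larch → Corby → Milton → Grove → Vale → Ivy: 22+4+10+18+17 = 71
… (106 more)
Larch → Ivy → Grove → Milton → Corby → Vale: 10+7+10+4+5 = 36  ← best
The minimum is 36.
One shortest path: Larch → Ivy → Grove → Milton → Corby → Vale.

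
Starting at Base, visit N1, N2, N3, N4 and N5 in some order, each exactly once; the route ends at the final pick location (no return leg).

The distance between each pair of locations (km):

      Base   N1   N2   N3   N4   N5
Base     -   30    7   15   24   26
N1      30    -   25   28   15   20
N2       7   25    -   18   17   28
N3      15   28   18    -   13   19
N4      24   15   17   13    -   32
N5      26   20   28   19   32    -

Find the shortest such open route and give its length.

Minimum one-way distance = 73 km.

There are 5! = 120 possible orderings.
Base - N1 - N2 - N3 - N4 - N5: 30+25+18+13+32 = 118
Base - N1 - N2 - N3 - N5 - N4: 30+25+18+19+32 = 124
Base - N1 - N2 - N4 - N3 - N5: 30+25+17+13+19 = 104
Base - N1 - N2 - N4 - N5 - N3: 30+25+17+32+19 = 123
Base - N1 - N2 - N5 - N3 - N4: 30+25+28+19+13 = 115
Base - N1 - N2 - N5 - N4 - N3: 30+25+28+32+13 = 128
Base - N1 - N3 - N2 - N4 - N5: 30+28+18+17+32 = 125
Base - N1 - N3 - N2 - N5 - N4: 30+28+18+28+32 = 136
Base - N1 - N3 - N4 - N2 - N5: 30+28+13+17+28 = 116
Base - N1 - N3 - N4 - N5 - N2: 30+28+13+32+28 = 131
Base - N1 - N3 - N5 - N2 - N4: 30+28+19+28+17 = 122
Base - N1 - N3 - N5 - N4 - N2: 30+28+19+32+17 = 126
Base - N1 - N4 - N2 - N3 - N5: 30+15+17+18+19 = 99
Base - N1 - N4 - N2 - N5 - N3: 30+15+17+28+19 = 109
… (106 more)
Base - N2 - N3 - N4 - N1 - N5: 7+18+13+15+20 = 73  ← best
The minimum is 73.
One shortest path: Base → N2 → N3 → N4 → N1 → N5.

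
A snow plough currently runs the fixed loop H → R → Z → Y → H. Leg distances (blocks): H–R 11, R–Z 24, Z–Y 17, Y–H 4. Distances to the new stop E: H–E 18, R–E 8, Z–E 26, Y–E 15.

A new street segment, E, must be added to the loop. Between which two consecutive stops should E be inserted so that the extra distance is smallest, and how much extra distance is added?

Minimum extra distance: 10 blocks, inserting E between R and Z.

Insertion cost between consecutive stops i–j is d(i,E) + d(E,j) − d(i,j):
  between H and R: 18 + 8 − 11 = 15
  between R and Z: 8 + 26 − 24 = 10
  between Z and Y: 26 + 15 − 17 = 24
  between Y and H: 15 + 18 − 4 = 29
Cheapest insertion is between R and Z, adding 10.
New total = 56 + 10 = 66.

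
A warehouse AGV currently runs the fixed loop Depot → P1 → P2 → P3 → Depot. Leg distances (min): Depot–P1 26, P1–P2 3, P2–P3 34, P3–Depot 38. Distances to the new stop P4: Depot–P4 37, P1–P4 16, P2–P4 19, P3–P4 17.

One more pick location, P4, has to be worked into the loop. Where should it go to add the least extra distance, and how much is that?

Insertion cost between consecutive stops i–j is d(i,P4) + d(P4,j) − d(i,j):
  between Depot and P1: 37 + 16 − 26 = 27
  between P1 and P2: 16 + 19 − 3 = 32
  between P2 and P3: 19 + 17 − 34 = 2
  between P3 and Depot: 17 + 37 − 38 = 16
Cheapest insertion is between P2 and P3, adding 2.
New total = 101 + 2 = 103.

+2 min — insert P4 between P2 and P3.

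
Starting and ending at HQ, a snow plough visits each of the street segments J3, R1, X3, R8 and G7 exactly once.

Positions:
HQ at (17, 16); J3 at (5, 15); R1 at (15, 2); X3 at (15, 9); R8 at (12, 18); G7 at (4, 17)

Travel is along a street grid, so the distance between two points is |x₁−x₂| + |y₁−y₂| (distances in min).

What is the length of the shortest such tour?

HQ → J3 → R1 → X3 → R8 → G7 → HQ: 13+23+7+12+9+14 = 78
HQ → J3 → R1 → X3 → G7 → R8 → HQ: 13+23+7+19+9+7 = 78
HQ → J3 → R1 → R8 → X3 → G7 → HQ: 13+23+19+12+19+14 = 100
HQ → J3 → R1 → R8 → G7 → X3 → HQ: 13+23+19+9+19+9 = 92
HQ → J3 → R1 → G7 → X3 → R8 → HQ: 13+23+26+19+12+7 = 100
HQ → J3 → R1 → G7 → R8 → X3 → HQ: 13+23+26+9+12+9 = 92
HQ → J3 → X3 → R1 → R8 → G7 → HQ: 13+16+7+19+9+14 = 78
HQ → J3 → X3 → R1 → G7 → R8 → HQ: 13+16+7+26+9+7 = 78
HQ → J3 → X3 → R8 → R1 → G7 → HQ: 13+16+12+19+26+14 = 100
HQ → J3 → X3 → R8 → G7 → R1 → HQ: 13+16+12+9+26+16 = 92
HQ → J3 → X3 → G7 → R1 → R8 → HQ: 13+16+19+26+19+7 = 100
HQ → J3 → X3 → G7 → R8 → R1 → HQ: 13+16+19+9+19+16 = 92
HQ → J3 → R8 → R1 → X3 → G7 → HQ: 13+10+19+7+19+14 = 82
HQ → J3 → R8 → R1 → G7 → X3 → HQ: 13+10+19+26+19+9 = 96
… (46 more)
HQ → R1 → X3 → J3 → G7 → R8 → HQ: 16+7+16+3+9+7 = 58  ← best
The minimum is 58.
One optimal route: HQ → R1 → X3 → J3 → G7 → R8 → HQ (or its reverse).

Minimum total distance: 58 min.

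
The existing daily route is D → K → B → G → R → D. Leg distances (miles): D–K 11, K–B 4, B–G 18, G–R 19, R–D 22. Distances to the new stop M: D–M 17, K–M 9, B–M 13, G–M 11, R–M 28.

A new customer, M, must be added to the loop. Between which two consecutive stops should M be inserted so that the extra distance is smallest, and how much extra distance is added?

Adding 6 miles by placing M on the B–G leg.

Insertion cost between consecutive stops i–j is d(i,M) + d(M,j) − d(i,j):
  between D and K: 17 + 9 − 11 = 15
  between K and B: 9 + 13 − 4 = 18
  between B and G: 13 + 11 − 18 = 6
  between G and R: 11 + 28 − 19 = 20
  between R and D: 28 + 17 − 22 = 23
Cheapest insertion is between B and G, adding 6.
New total = 74 + 6 = 80.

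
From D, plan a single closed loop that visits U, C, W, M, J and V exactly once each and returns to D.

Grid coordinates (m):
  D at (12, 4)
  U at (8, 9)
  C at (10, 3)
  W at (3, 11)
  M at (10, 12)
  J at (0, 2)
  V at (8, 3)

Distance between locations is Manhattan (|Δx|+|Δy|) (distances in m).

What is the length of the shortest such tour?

With 6 stops there are 6!/2 = 360 distinct round trips (a route and its reverse cost the same).
D-U-C-W-M-J-V-D: 9+8+15+8+20+9+5 = 74
D-U-C-W-M-V-J-D: 9+8+15+8+11+9+14 = 74
D-U-C-W-J-M-V-D: 9+8+15+12+20+11+5 = 80
D-U-C-W-J-V-M-D: 9+8+15+12+9+11+10 = 74
D-U-C-W-V-M-J-D: 9+8+15+13+11+20+14 = 90
D-U-C-W-V-J-M-D: 9+8+15+13+9+20+10 = 84
D-U-C-M-W-J-V-D: 9+8+9+8+12+9+5 = 60
D-U-C-M-W-V-J-D: 9+8+9+8+13+9+14 = 70
… (352 more)
D-U-M-W-J-V-C-D: 9+5+8+12+9+2+3 = 48  ← best
The minimum is 48.
One optimal route: D → U → M → W → J → V → C → D (or its reverse).

Minimum total distance: 48 m.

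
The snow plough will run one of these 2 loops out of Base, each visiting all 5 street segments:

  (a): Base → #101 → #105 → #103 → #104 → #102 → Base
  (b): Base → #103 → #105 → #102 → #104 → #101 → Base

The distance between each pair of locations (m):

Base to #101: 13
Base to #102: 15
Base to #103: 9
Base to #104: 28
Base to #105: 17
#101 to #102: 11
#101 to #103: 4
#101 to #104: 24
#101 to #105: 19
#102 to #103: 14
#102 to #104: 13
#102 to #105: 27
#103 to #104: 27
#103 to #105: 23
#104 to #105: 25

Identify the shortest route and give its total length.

(a): 13 + 19 + 23 + 27 + 13 + 15 = 110
(b): 9 + 23 + 27 + 13 + 24 + 13 = 109

109 m — (b) is the shortest.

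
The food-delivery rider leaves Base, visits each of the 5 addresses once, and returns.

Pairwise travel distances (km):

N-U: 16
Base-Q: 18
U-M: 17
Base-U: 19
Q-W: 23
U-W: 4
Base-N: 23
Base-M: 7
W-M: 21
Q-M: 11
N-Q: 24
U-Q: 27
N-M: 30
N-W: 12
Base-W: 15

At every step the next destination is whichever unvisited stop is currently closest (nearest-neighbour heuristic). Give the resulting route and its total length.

Nearest-neighbour total = 84 km; route Base → M → Q → W → U → N → Base.

At Base the remaining stops are M 7, W 15, Q 18, U 19, N 23; go to M.
At M the remaining stops are Q 11, U 17, W 21, N 30; go to Q.
At Q the remaining stops are W 23, N 24, U 27; go to W.
At W the remaining stops are U 4, N 12; go to U.
At U the remaining stops are N 16; go to N.
Return N→Base: 23.
Total = 7 + 11 + 23 + 4 + 16 + 23 = 84.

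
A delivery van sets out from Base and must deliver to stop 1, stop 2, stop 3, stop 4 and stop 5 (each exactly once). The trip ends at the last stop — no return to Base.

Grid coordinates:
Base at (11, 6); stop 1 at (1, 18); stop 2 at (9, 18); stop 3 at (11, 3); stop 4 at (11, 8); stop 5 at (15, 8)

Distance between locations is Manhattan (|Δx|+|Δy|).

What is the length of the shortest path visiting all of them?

Shortest open route: 36.

There are 5! = 120 possible orderings.
Base - stop 1 - stop 2 - stop 3 - stop 4 - stop 5: 22+8+17+5+4 = 56
Base - stop 1 - stop 2 - stop 3 - stop 5 - stop 4: 22+8+17+9+4 = 60
Base - stop 1 - stop 2 - stop 4 - stop 3 - stop 5: 22+8+12+5+9 = 56
Base - stop 1 - stop 2 - stop 4 - stop 5 - stop 3: 22+8+12+4+9 = 55
Base - stop 1 - stop 2 - stop 5 - stop 3 - stop 4: 22+8+16+9+5 = 60
Base - stop 1 - stop 2 - stop 5 - stop 4 - stop 3: 22+8+16+4+5 = 55
Base - stop 1 - stop 3 - stop 2 - stop 4 - stop 5: 22+25+17+12+4 = 80
Base - stop 1 - stop 3 - stop 2 - stop 5 - stop 4: 22+25+17+16+4 = 84
Base - stop 1 - stop 3 - stop 4 - stop 2 - stop 5: 22+25+5+12+16 = 80
Base - stop 1 - stop 3 - stop 4 - stop 5 - stop 2: 22+25+5+4+16 = 72
Base - stop 1 - stop 3 - stop 5 - stop 2 - stop 4: 22+25+9+16+12 = 84
Base - stop 1 - stop 3 - stop 5 - stop 4 - stop 2: 22+25+9+4+12 = 72
Base - stop 1 - stop 4 - stop 2 - stop 3 - stop 5: 22+20+12+17+9 = 80
Base - stop 1 - stop 4 - stop 2 - stop 5 - stop 3: 22+20+12+16+9 = 79
… (106 more)
Base - stop 3 - stop 4 - stop 5 - stop 2 - stop 1: 3+5+4+16+8 = 36  ← best
The minimum is 36.
One shortest path: Base → stop 3 → stop 4 → stop 5 → stop 2 → stop 1.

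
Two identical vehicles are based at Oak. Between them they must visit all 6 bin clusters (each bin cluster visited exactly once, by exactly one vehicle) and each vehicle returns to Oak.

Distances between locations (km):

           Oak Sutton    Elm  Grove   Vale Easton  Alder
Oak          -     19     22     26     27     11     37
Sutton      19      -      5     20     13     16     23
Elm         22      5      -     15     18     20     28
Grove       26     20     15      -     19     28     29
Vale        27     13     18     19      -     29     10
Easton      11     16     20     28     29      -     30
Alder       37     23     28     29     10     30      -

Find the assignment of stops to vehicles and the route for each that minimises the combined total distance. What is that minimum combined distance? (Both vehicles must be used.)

Minimum combined distance: 127 km.

Check every non-empty split of the stops between the two vehicles; for each half take its own optimal tour:
  {Sutton} + {Elm, Grove, Vale, Easton, Alder}: 38 + 107 = 145
  {Elm} + {Sutton, Grove, Vale, Easton, Alder}: 44 + 105 = 149
  {Sutton, Elm} + {Grove, Vale, Easton, Alder}: 46 + 96 = 142
  {Grove} + {Sutton, Elm, Vale, Easton, Alder}: 52 + 91 = 143
  {Sutton, Grove} + {Elm, Vale, Easton, Alder}: 65 + 91 = 156
  {Elm, Grove} + {Sutton, Vale, Easton, Alder}: 63 + 83 = 146
  … (31 splits in total)
  {Easton} + {Sutton, Elm, Grove, Vale, Alder}: 22 + 105 = 127  ← best
Best: vehicle 1 Oak → Easton → Oak = 22; vehicle 2 Oak → Sutton → Elm → Grove → Vale → Alder → Oak = 105; combined 127.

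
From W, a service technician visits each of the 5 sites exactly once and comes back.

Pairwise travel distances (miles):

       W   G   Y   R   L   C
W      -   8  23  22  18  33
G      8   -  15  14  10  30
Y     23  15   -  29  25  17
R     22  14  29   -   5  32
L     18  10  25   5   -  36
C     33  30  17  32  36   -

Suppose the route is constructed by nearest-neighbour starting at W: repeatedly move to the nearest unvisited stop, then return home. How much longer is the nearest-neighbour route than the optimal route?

W: G=8, L=18, R=22, Y=23, C=33 ⇒ G
G: L=10, R=14, Y=15, C=30 ⇒ L
L: R=5, Y=25, C=36 ⇒ R
R: Y=29, C=32 ⇒ Y
Y: C=17 ⇒ C
NN route W → G → L → R → Y → C → W costs 102.
Optimal: W → G → Y → C → R → L → W costs 95 (by enumerating all 60 distinct tours).
Excess = 102 − 95 = 7.

7 miles longer than the optimal tour.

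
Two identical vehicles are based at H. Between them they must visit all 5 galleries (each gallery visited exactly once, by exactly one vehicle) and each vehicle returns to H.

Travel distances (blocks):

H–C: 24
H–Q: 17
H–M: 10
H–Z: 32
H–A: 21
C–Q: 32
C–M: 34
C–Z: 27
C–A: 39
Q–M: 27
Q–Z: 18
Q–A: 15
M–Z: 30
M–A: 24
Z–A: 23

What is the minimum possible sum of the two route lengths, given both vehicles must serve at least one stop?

Minimum combined distance: 125 blocks.

Check every non-empty split of the stops between the two vehicles; for each half take its own optimal tour:
  {C} + {Q, M, Z, A}: 48 + 92 = 140
  {Q} + {C, M, Z, A}: 34 + 108 = 142
  {C, Q} + {M, Z, A}: 73 + 84 = 157
  {M} + {C, Q, Z, A}: 20 + 105 = 125
  {C, M} + {Q, Z, A}: 68 + 79 = 147
  {Q, M} + {C, Z, A}: 54 + 95 = 149
  … (15 splits in total)
Best: vehicle 1 H → M → H = 20; vehicle 2 H → C → Z → Q → A → H = 105; combined 125.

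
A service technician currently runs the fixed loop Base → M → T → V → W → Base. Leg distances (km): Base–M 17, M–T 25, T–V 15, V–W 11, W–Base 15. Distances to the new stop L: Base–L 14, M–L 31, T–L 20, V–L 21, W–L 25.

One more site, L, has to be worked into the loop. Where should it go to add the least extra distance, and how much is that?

Adding 24 km by placing L on the W–Base leg.

Insertion cost between consecutive stops i–j is d(i,L) + d(L,j) − d(i,j):
  between Base and M: 14 + 31 − 17 = 28
  between M and T: 31 + 20 − 25 = 26
  between T and V: 20 + 21 − 15 = 26
  between V and W: 21 + 25 − 11 = 35
  between W and Base: 25 + 14 − 15 = 24
Cheapest insertion is between W and Base, adding 24.
New total = 83 + 24 = 107.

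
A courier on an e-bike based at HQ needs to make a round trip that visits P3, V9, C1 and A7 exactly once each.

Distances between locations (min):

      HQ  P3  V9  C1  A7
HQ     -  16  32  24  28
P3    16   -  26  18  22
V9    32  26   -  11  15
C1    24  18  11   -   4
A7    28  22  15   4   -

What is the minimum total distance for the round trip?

There are 12 distinct closed tours to check (reversals are equivalent).
HQ-P3-V9-C1-A7-HQ: 16+26+11+4+28 = 85
HQ-P3-V9-A7-C1-HQ: 16+26+15+4+24 = 85
HQ-P3-C1-V9-A7-HQ: 16+18+11+15+28 = 88
HQ-P3-C1-A7-V9-HQ: 16+18+4+15+32 = 85
HQ-P3-A7-V9-C1-HQ: 16+22+15+11+24 = 88
HQ-P3-A7-C1-V9-HQ: 16+22+4+11+32 = 85
HQ-V9-P3-C1-A7-HQ: 32+26+18+4+28 = 108
HQ-V9-P3-A7-C1-HQ: 32+26+22+4+24 = 108
HQ-V9-C1-P3-A7-HQ: 32+11+18+22+28 = 111
HQ-V9-A7-P3-C1-HQ: 32+15+22+18+24 = 111
HQ-C1-P3-V9-A7-HQ: 24+18+26+15+28 = 111
HQ-C1-V9-P3-A7-HQ: 24+11+26+22+28 = 111
The minimum is 85.
One optimal route: HQ → P3 → V9 → C1 → A7 → HQ (or its reverse).

Minimum total distance: 85 min.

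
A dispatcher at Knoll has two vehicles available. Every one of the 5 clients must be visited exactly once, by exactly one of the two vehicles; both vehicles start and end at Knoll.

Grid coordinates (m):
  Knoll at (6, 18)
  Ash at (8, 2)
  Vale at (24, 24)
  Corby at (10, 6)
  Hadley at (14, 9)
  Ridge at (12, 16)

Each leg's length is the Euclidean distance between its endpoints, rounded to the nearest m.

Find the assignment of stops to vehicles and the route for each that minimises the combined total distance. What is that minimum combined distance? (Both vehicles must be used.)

There are 2^4 − 1 = 15 ways to divide the 5 stops into two non-empty groups. For each, the best each vehicle can do is its own shortest tour through its group:
  {Ash} + {Vale, Corby, Hadley, Ridge}: 32 + 56 = 88
  {Vale} + {Ash, Corby, Hadley, Ridge}: 38 + 38 = 76
  {Ash, Vale} + {Corby, Hadley, Ridge}: 62 + 31 = 93
  {Corby} + {Ash, Vale, Hadley, Ridge}: 26 + 63 = 89
  {Ash, Corby} + {Vale, Hadley, Ridge}: 33 + 50 = 83
  {Vale, Corby} + {Ash, Hadley, Ridge}: 55 + 38 = 93
  … (15 splits in total)
  {Ash, Vale, Corby, Hadley} + {Ridge}: 62 + 12 = 74  ← best
Best: vehicle 1 Knoll → Ash → Corby → Hadley → Vale → Knoll = 62; vehicle 2 Knoll → Ridge → Knoll = 12; combined 74.

Minimum combined distance: 74 m.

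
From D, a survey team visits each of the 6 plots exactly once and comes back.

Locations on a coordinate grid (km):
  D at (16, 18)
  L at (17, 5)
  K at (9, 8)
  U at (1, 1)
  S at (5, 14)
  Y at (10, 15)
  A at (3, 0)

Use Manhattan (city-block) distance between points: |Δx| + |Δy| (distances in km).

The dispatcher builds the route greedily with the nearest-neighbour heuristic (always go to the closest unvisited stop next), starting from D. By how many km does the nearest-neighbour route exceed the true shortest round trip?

From D: Y=9, L=14, S=15, K=17, A=31, U=32 → choose Y (9).
From Y: S=6, K=8, L=17, A=22, U=23 → choose S (6).
From S: K=10, A=16, U=17, L=21 → choose K (10).
From K: L=11, A=14, U=15 → choose L (11).
From L: A=19, U=20 → choose A (19).
From A: U=3 → choose U (3).
NN route D → Y → S → K → L → A → U → D costs 90.
Optimal: D → L → K → U → A → S → Y → D costs 74 (by enumerating all 360 distinct tours).
Excess = 90 − 74 = 16.

16 km longer than the optimal tour.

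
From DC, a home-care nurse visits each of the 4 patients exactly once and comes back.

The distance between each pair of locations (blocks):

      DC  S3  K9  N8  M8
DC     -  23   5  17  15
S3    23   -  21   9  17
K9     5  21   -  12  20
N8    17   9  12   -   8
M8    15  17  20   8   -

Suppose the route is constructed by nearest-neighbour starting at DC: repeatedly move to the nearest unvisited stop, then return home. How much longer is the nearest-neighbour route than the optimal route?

DC: K9=5, M8=15, N8=17, S3=23 ⇒ K9
K9: N8=12, M8=20, S3=21 ⇒ N8
N8: M8=8, S3=9 ⇒ M8
M8: S3=17 ⇒ S3
NN route DC → K9 → N8 → M8 → S3 → DC costs 65.
Optimal: DC → K9 → S3 → N8 → M8 → DC costs 58 (by enumerating all 12 distinct tours).
Excess = 65 − 58 = 7.

7 blocks longer than the optimal tour.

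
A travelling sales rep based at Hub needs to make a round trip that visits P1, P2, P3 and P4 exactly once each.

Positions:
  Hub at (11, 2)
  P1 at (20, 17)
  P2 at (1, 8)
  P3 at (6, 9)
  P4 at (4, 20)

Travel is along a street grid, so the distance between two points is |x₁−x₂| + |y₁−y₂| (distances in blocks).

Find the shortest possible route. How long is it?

Hub→P1→P2→P3→P4→Hub: 24+28+6+13+25 = 96
Hub→P1→P2→P4→P3→Hub: 24+28+15+13+12 = 92
Hub→P1→P3→P2→P4→Hub: 24+22+6+15+25 = 92
Hub→P1→P3→P4→P2→Hub: 24+22+13+15+16 = 90
Hub→P1→P4→P2→P3→Hub: 24+19+15+6+12 = 76
Hub→P1→P4→P3→P2→Hub: 24+19+13+6+16 = 78
Hub→P2→P1→P3→P4→Hub: 16+28+22+13+25 = 104
Hub→P2→P1→P4→P3→Hub: 16+28+19+13+12 = 88
Hub→P2→P3→P1→P4→Hub: 16+6+22+19+25 = 88
Hub→P2→P4→P1→P3→Hub: 16+15+19+22+12 = 84
Hub→P3→P1→P2→P4→Hub: 12+22+28+15+25 = 102
Hub→P3→P2→P1→P4→Hub: 12+6+28+19+25 = 90
The minimum is 76.
One optimal route: Hub → P1 → P4 → P2 → P3 → Hub (or its reverse).

Shortest round trip = 76 blocks.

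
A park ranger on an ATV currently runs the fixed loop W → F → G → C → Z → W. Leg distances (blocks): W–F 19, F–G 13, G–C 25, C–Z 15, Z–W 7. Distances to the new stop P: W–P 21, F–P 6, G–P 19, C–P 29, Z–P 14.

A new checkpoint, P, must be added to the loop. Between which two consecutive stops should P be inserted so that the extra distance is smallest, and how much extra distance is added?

Adding 8 blocks by placing P on the W–F leg.

Insertion cost between consecutive stops i–j is d(i,P) + d(P,j) − d(i,j):
  between W and F: 21 + 6 − 19 = 8
  between F and G: 6 + 19 − 13 = 12
  between G and C: 19 + 29 − 25 = 23
  between C and Z: 29 + 14 − 15 = 28
  between Z and W: 14 + 21 − 7 = 28
Cheapest insertion is between W and F, adding 8.
New total = 79 + 8 = 87.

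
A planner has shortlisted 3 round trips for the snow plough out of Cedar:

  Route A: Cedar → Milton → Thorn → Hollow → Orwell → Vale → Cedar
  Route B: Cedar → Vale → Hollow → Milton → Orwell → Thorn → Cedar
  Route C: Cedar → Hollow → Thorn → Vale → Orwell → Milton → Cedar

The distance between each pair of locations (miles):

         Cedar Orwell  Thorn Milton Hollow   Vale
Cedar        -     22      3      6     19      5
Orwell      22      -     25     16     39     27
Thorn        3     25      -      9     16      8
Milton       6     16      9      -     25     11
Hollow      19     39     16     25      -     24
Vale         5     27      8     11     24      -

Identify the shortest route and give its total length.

Shortest is Route C, total 92 miles.

Route A: 6 + 9 + 16 + 39 + 27 + 5 = 102
Route B: 5 + 24 + 25 + 16 + 25 + 3 = 98
Route C: 19 + 16 + 8 + 27 + 16 + 6 = 92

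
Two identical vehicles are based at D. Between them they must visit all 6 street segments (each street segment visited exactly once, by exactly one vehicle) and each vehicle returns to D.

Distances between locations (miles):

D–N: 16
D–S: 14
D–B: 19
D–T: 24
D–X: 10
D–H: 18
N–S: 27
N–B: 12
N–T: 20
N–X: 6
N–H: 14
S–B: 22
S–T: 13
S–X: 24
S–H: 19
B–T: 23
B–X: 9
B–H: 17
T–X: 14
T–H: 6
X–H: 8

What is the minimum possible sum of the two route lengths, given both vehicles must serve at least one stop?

Try each way of splitting the stops between the two vehicles (each non-empty) and, for each split, find the best tour for each vehicle:
  {N} + {S, B, T, X, H}: 32 + 69 = 101
  {S} + {N, B, T, X, H}: 28 + 75 = 103
  {N, S} + {B, T, X, H}: 57 + 66 = 123
  {B} + {N, S, T, X, H}: 38 + 63 = 101
  {N, B} + {S, T, X, H}: 47 + 51 = 98
  {S, B} + {N, T, X, H}: 55 + 60 = 115
  … (31 splits in total)
Best: vehicle 1 D → N → B → D = 47; vehicle 2 D → S → T → H → X → D = 51; combined 98.

98 miles — the smallest possible combined total.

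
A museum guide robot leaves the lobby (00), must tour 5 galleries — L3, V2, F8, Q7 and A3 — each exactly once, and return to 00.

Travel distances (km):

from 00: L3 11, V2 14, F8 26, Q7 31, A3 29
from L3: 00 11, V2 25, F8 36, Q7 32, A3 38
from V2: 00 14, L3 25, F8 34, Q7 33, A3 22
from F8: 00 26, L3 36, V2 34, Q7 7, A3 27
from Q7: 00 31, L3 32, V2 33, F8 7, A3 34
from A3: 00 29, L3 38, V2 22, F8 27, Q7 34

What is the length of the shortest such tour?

00 → L3 → V2 → F8 → Q7 → A3 → 00: 11+25+34+7+34+29 = 140
00 → L3 → V2 → F8 → A3 → Q7 → 00: 11+25+34+27+34+31 = 162
00 → L3 → V2 → Q7 → F8 → A3 → 00: 11+25+33+7+27+29 = 132
00 → L3 → V2 → Q7 → A3 → F8 → 00: 11+25+33+34+27+26 = 156
00 → L3 → V2 → A3 → F8 → Q7 → 00: 11+25+22+27+7+31 = 123
00 → L3 → V2 → A3 → Q7 → F8 → 00: 11+25+22+34+7+26 = 125
00 → L3 → F8 → V2 → Q7 → A3 → 00: 11+36+34+33+34+29 = 177
00 → L3 → F8 → V2 → A3 → Q7 → 00: 11+36+34+22+34+31 = 168
00 → L3 → F8 → Q7 → V2 → A3 → 00: 11+36+7+33+22+29 = 138
00 → L3 → F8 → Q7 → A3 → V2 → 00: 11+36+7+34+22+14 = 124
00 → L3 → F8 → A3 → V2 → Q7 → 00: 11+36+27+22+33+31 = 160
00 → L3 → F8 → A3 → Q7 → V2 → 00: 11+36+27+34+33+14 = 155
00 → L3 → Q7 → V2 → F8 → A3 → 00: 11+32+33+34+27+29 = 166
00 → L3 → Q7 → V2 → A3 → F8 → 00: 11+32+33+22+27+26 = 151
… (46 more)
00 → L3 → Q7 → F8 → A3 → V2 → 00: 11+32+7+27+22+14 = 113  ← best
The minimum is 113.
One optimal route: 00 → L3 → Q7 → F8 → A3 → V2 → 00 (or its reverse).

Shortest round trip = 113 km.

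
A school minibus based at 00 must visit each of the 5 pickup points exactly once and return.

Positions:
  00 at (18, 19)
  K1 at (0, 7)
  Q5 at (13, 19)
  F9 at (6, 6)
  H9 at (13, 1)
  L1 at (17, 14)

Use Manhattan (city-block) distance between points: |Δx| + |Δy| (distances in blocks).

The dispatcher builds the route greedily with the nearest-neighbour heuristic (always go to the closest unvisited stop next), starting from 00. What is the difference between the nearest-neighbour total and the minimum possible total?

Excess over optimum: 8 blocks.

00: Q5=5, L1=6, H9=23, F9=25, K1=30 ⇒ Q5
Q5: L1=9, H9=18, F9=20, K1=25 ⇒ L1
L1: H9=17, F9=19, K1=24 ⇒ H9
H9: F9=12, K1=19 ⇒ F9
F9: K1=7 ⇒ K1
NN route 00 → Q5 → L1 → H9 → F9 → K1 → 00 costs 80.
Optimal: 00 → Q5 → K1 → F9 → H9 → L1 → 00 costs 72 (by enumerating all 60 distinct tours).
Excess = 80 − 72 = 8.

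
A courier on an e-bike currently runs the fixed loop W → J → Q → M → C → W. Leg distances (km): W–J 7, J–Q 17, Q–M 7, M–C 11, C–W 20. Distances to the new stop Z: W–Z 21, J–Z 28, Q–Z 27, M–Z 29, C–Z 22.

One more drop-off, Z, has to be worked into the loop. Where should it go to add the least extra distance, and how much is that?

+23 km — insert Z between C and W.

Insertion cost between consecutive stops i–j is d(i,Z) + d(Z,j) − d(i,j):
  between W and J: 21 + 28 − 7 = 42
  between J and Q: 28 + 27 − 17 = 38
  between Q and M: 27 + 29 − 7 = 49
  between M and C: 29 + 22 − 11 = 40
  between C and W: 22 + 21 − 20 = 23
Cheapest insertion is between C and W, adding 23.
New total = 62 + 23 = 85.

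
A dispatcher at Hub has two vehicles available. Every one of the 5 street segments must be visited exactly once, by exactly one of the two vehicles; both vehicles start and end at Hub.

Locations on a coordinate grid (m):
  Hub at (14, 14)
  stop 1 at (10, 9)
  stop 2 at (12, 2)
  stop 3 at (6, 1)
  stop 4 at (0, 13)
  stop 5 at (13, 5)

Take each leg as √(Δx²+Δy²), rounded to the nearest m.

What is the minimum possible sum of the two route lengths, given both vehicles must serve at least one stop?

Check every non-empty split of the stops between the two vehicles; for each half take its own optimal tour:
  {stop 1} + {stop 2, stop 3, stop 4, stop 5}: 12 + 45 = 57
  {stop 2} + {stop 1, stop 3, stop 4, stop 5}: 24 + 46 = 70
  {stop 1, stop 2} + {stop 3, stop 4, stop 5}: 25 + 44 = 69
  {stop 3} + {stop 1, stop 2, stop 4, stop 5}: 30 + 44 = 74
  {stop 1, stop 3} + {stop 2, stop 4, stop 5}: 30 + 42 = 72
  {stop 2, stop 3} + {stop 1, stop 4, stop 5}: 33 + 39 = 72
  … (15 splits in total)
Best: vehicle 1 Hub → stop 1 → Hub = 12; vehicle 2 Hub → stop 4 → stop 3 → stop 2 → stop 5 → Hub = 45; combined 57.

57 m — the smallest possible combined total.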